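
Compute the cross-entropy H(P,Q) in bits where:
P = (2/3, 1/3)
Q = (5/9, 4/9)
0.9553 bits

Cross-entropy: H(P,Q) = -Σ p(x) log q(x)

Alternatively: H(P,Q) = H(P) + D_KL(P||Q)
H(P) = 0.9183 bits
D_KL(P||Q) = 0.0370 bits

H(P,Q) = 0.9183 + 0.0370 = 0.9553 bits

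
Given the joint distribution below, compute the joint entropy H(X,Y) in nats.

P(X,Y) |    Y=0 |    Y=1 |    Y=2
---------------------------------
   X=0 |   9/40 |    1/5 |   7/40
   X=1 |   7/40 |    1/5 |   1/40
1.6817 nats

Joint entropy is H(X,Y) = -Σ_{x,y} p(x,y) log p(x,y).

Summing over all non-zero entries:
H(X,Y) = -[9/40·log_e(9/40) + 1/5·log_e(1/5) + 7/40·log_e(7/40) + 7/40·log_e(7/40) + 1/5·log_e(1/5) + 1/40·log_e(1/40)]
H(X,Y) = 1.6817 nats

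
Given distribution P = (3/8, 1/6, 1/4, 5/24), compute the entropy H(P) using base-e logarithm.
1.3398 nats

Shannon entropy is H(X) = -Σ p(x) log p(x).

For P = (3/8, 1/6, 1/4, 5/24):
H = -3/8 × log_e(3/8) -1/6 × log_e(1/6) -1/4 × log_e(1/4) -5/24 × log_e(5/24)
H = 1.3398 nats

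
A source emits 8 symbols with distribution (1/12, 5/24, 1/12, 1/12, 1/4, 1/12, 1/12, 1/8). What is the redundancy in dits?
0.0481 dits

Redundancy measures how far a source is from maximum entropy:
R = H_max - H(X)

Maximum entropy for 8 symbols: H_max = log_10(8) = 0.9031 dits
Actual entropy: H(X) = 0.8550 dits
Redundancy: R = 0.9031 - 0.8550 = 0.0481 dits

This redundancy represents potential for compression: the source could be compressed by 0.0481 dits per symbol.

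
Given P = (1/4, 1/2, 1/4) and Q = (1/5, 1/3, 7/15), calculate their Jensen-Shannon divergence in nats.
0.0264 nats

Jensen-Shannon divergence is:
JSD(P||Q) = 0.5 × D_KL(P||M) + 0.5 × D_KL(Q||M)
where M = 0.5 × (P + Q) is the mixture distribution.

M = 0.5 × (1/4, 1/2, 1/4) + 0.5 × (1/5, 1/3, 7/15) = (9/40, 5/12, 0.358333)

D_KL(P||M) = 0.0275 nats
D_KL(Q||M) = 0.0253 nats

JSD(P||Q) = 0.5 × 0.0275 + 0.5 × 0.0253 = 0.0264 nats

Unlike KL divergence, JSD is symmetric and bounded: 0 ≤ JSD ≤ log(2).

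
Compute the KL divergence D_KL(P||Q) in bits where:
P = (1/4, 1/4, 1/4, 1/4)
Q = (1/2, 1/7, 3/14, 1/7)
0.2093 bits

KL divergence: D_KL(P||Q) = Σ p(x) log(p(x)/q(x))

Computing term by term:
  x=0: 1/4 × log_2[(1/4)/(1/2)] = 1/4 × -1.0000 = -0.2500
  x=1: 1/4 × log_2[(1/4)/(1/7)] = 1/4 × 0.8074 = 0.2018
  x=2: 1/4 × log_2[(1/4)/(3/14)] = 1/4 × 0.2224 = 0.0556
  x=3: 1/4 × log_2[(1/4)/(1/7)] = 1/4 × 0.8074 = 0.2018

D_KL(P||Q) = 0.2093 bits

Note: KL divergence is always non-negative and equals 0 iff P = Q.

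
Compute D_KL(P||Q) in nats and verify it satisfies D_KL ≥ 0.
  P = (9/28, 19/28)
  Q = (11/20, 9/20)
0.1061 nats

KL divergence satisfies the Gibbs inequality: D_KL(P||Q) ≥ 0 for all distributions P, Q.

D_KL(P||Q) = Σ p(x) log(p(x)/q(x))
Term by term:
  x=0: 9/28 × log_e[(9/28)/(11/20)] = -0.1727
  x=1: 19/28 × log_e[(19/28)/(9/20)] = 0.2787
D_KL(P||Q) = 0.1061 nats

D_KL(P||Q) = 0.1061 ≥ 0 ✓

This non-negativity is a fundamental property: relative entropy cannot be negative because it measures how different Q is from P.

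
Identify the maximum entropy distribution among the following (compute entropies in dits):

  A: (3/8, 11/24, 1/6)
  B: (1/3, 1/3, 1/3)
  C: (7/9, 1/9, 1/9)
B

For a discrete distribution over n outcomes, entropy is maximized by the uniform distribution.

Computing entropies:
H(A) = 0.4447 dits
H(B) = 0.4771 dits
H(C) = 0.2969 dits

The uniform distribution (where all probabilities equal 1/3) achieves the maximum entropy of log_10(3) = 0.4771 dits.

Distribution B has the highest entropy.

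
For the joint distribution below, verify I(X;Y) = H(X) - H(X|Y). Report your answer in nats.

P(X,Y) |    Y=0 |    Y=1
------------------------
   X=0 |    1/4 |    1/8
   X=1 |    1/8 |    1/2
I(X;Y) = 0.1101 nats

Mutual information has multiple equivalent forms:
- I(X;Y) = H(X) - H(X|Y)
- I(X;Y) = H(Y) - H(Y|X)
- I(X;Y) = H(X) + H(Y) - H(X,Y)

Computing all quantities:
H(X) = 0.6616, H(Y) = 0.6616, H(X,Y) = 1.2130
H(X|Y) = 0.5514, H(Y|X) = 0.5514

Verification:
H(X) - H(X|Y) = 0.6616 - 0.5514 = 0.1101
H(Y) - H(Y|X) = 0.6616 - 0.5514 = 0.1101
H(X) + H(Y) - H(X,Y) = 0.6616 + 0.6616 - 1.2130 = 0.1101

All forms give I(X;Y) = 0.1101 nats. ✓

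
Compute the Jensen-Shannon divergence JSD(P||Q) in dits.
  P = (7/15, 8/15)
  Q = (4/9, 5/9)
0.0001 dits

Jensen-Shannon divergence is:
JSD(P||Q) = 0.5 × D_KL(P||M) + 0.5 × D_KL(Q||M)
where M = 0.5 × (P + Q) is the mixture distribution.

M = 0.5 × (7/15, 8/15) + 0.5 × (4/9, 5/9) = (0.455556, 0.544444)

D_KL(P||M) = 0.0001 dits
D_KL(Q||M) = 0.0001 dits

JSD(P||Q) = 0.5 × 0.0001 + 0.5 × 0.0001 = 0.0001 dits

Unlike KL divergence, JSD is symmetric and bounded: 0 ≤ JSD ≤ log(2).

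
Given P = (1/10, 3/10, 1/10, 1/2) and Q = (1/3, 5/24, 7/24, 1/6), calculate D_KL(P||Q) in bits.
0.6222 bits

KL divergence: D_KL(P||Q) = Σ p(x) log(p(x)/q(x))

Computing term by term:
  x=0: 1/10 × log_2[(1/10)/(1/3)] = 1/10 × -1.7370 = -0.1737
  x=1: 3/10 × log_2[(3/10)/(5/24)] = 3/10 × 0.5261 = 0.1578
  x=2: 1/10 × log_2[(1/10)/(7/24)] = 1/10 × -1.5443 = -0.1544
  x=3: 1/2 × log_2[(1/2)/(1/6)] = 1/2 × 1.5850 = 0.7925

D_KL(P||Q) = 0.6222 bits

Note: KL divergence is always non-negative and equals 0 iff P = Q.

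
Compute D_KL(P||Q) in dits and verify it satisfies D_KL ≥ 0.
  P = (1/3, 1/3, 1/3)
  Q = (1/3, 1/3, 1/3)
0.0000 dits

KL divergence satisfies the Gibbs inequality: D_KL(P||Q) ≥ 0 for all distributions P, Q.

D_KL(P||Q) = Σ p(x) log(p(x)/q(x))
Term by term:
  x=0: 1/3 × log_10[(1/3)/(1/3)] = 0.0000
  x=1: 1/3 × log_10[(1/3)/(1/3)] = 0.0000
  x=2: 1/3 × log_10[(1/3)/(1/3)] = 0.0000
D_KL(P||Q) = 0.0000 dits

D_KL(P||Q) = 0.0000 ≥ 0 ✓

This non-negativity is a fundamental property: relative entropy cannot be negative because it measures how different Q is from P.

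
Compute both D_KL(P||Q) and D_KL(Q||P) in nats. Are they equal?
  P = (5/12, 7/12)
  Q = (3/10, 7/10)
D_KL(P||Q) = 0.0305, D_KL(Q||P) = 0.0291

KL divergence is not symmetric: D_KL(P||Q) ≠ D_KL(Q||P) in general.

D_KL(P||Q) = 0.0305 nats
D_KL(Q||P) = 0.0291 nats

No, they are not equal!

This asymmetry is why KL divergence is not a true distance metric.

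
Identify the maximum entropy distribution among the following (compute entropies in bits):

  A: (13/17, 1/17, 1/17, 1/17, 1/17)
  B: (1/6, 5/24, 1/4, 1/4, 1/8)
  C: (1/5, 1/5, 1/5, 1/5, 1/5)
C

For a discrete distribution over n outcomes, entropy is maximized by the uniform distribution.

Computing entropies:
H(A) = 1.2577 bits
H(B) = 2.2773 bits
H(C) = 2.3219 bits

The uniform distribution (where all probabilities equal 1/5) achieves the maximum entropy of log_2(5) = 2.3219 bits.

Distribution C has the highest entropy.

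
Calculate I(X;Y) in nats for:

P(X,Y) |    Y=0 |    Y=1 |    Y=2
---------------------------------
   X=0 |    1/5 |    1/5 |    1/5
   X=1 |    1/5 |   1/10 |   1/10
0.0138 nats

Mutual information: I(X;Y) = H(X) + H(Y) - H(X,Y)

Marginals:
P(X) = (3/5, 2/5), H(X) = 0.6730 nats
P(Y) = (2/5, 3/10, 3/10), H(Y) = 1.0889 nats

Joint entropy: H(X,Y) = 1.7481 nats

I(X;Y) = 0.6730 + 1.0889 - 1.7481 = 0.0138 nats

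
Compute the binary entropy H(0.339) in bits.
0.9239 bits

The binary entropy function is:
H(p) = -p log(p) - (1-p) log(1-p)

H(0.339) = -0.339 × log_2(0.339) - 0.661 × log_2(0.661)
H(0.339) = 0.9239 bits

Note: Binary entropy is maximized at p=0.5 (H=1 bit) and minimized at p=0 or p=1 (H=0).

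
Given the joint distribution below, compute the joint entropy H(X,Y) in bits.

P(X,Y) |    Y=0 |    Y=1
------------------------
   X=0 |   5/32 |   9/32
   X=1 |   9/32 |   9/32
1.9626 bits

Joint entropy is H(X,Y) = -Σ_{x,y} p(x,y) log p(x,y).

Summing over all non-zero entries:
H(X,Y) = -[5/32·log_2(5/32) + 9/32·log_2(9/32) + 9/32·log_2(9/32) + 9/32·log_2(9/32)]
H(X,Y) = 1.9626 bits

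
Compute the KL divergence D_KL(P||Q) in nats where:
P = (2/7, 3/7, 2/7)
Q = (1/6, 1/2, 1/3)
0.0439 nats

KL divergence: D_KL(P||Q) = Σ p(x) log(p(x)/q(x))

Computing term by term:
  x=0: 2/7 × log_e[(2/7)/(1/6)] = 2/7 × 0.5390 = 0.1540
  x=1: 3/7 × log_e[(3/7)/(1/2)] = 3/7 × -0.1542 = -0.0661
  x=2: 2/7 × log_e[(2/7)/(1/3)] = 2/7 × -0.1542 = -0.0440

D_KL(P||Q) = 0.0439 nats

Note: KL divergence is always non-negative and equals 0 iff P = Q.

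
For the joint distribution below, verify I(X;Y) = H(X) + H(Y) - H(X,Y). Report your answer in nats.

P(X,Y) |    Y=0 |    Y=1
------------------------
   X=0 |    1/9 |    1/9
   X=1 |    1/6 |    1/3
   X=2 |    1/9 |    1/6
I(X;Y) = 0.0090 nats

Mutual information has multiple equivalent forms:
- I(X;Y) = H(X) - H(X|Y)
- I(X;Y) = H(Y) - H(Y|X)
- I(X;Y) = H(X) + H(Y) - H(X,Y)

Computing all quantities:
H(X) = 1.0366, H(Y) = 0.6682, H(X,Y) = 1.6959
H(X|Y) = 1.0276, H(Y|X) = 0.6592

Verification:
H(X) - H(X|Y) = 1.0366 - 1.0276 = 0.0090
H(Y) - H(Y|X) = 0.6682 - 0.6592 = 0.0090
H(X) + H(Y) - H(X,Y) = 1.0366 + 0.6682 - 1.6959 = 0.0090

All forms give I(X;Y) = 0.0090 nats. ✓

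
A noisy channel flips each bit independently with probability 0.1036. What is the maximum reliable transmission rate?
0.5197 bits

For a binary symmetric channel (BSC) with error probability p:
Capacity C = 1 - H(p) bits per symbol

where H(p) = -p log₂(p) - (1-p) log₂(1-p) is the binary entropy function.

H(0.1036) = 0.4803 bits
C = 1 - 0.4803 = 0.5197 bits per symbol

This means we can reliably transmit up to 0.5197 bits of information per channel use.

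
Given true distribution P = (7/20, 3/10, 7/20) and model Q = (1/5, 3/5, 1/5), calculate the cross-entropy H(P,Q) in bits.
1.8464 bits

Cross-entropy: H(P,Q) = -Σ p(x) log q(x)

Alternatively: H(P,Q) = H(P) + D_KL(P||Q)
H(P) = 1.5813 bits
D_KL(P||Q) = 0.2651 bits

H(P,Q) = 1.5813 + 0.2651 = 1.8464 bits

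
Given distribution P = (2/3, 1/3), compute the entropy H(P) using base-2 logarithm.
0.9183 bits

Shannon entropy is H(X) = -Σ p(x) log p(x).

For P = (2/3, 1/3):
H = -2/3 × log_2(2/3) -1/3 × log_2(1/3)
H = 0.9183 bits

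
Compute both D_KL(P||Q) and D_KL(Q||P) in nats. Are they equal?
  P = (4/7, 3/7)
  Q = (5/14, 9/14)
D_KL(P||Q) = 0.0948, D_KL(Q||P) = 0.0928

KL divergence is not symmetric: D_KL(P||Q) ≠ D_KL(Q||P) in general.

D_KL(P||Q) = 0.0948 nats
D_KL(Q||P) = 0.0928 nats

No, they are not equal!

This asymmetry is why KL divergence is not a true distance metric.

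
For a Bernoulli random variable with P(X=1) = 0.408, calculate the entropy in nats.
0.6761 nats

The binary entropy function is:
H(p) = -p log(p) - (1-p) log(1-p)

H(0.408) = -0.408 × log_e(0.408) - 0.592 × log_e(0.592)
H(0.408) = 0.6761 nats

Note: Binary entropy is maximized at p=0.5 (H=1 bit) and minimized at p=0 or p=1 (H=0).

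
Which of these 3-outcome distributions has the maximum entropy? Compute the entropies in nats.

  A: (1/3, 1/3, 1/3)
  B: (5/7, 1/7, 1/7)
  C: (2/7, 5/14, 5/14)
A

For a discrete distribution over n outcomes, entropy is maximized by the uniform distribution.

Computing entropies:
H(A) = 1.0986 nats
H(B) = 0.7963 nats
H(C) = 1.0934 nats

The uniform distribution (where all probabilities equal 1/3) achieves the maximum entropy of log_e(3) = 1.0986 nats.

Distribution A has the highest entropy.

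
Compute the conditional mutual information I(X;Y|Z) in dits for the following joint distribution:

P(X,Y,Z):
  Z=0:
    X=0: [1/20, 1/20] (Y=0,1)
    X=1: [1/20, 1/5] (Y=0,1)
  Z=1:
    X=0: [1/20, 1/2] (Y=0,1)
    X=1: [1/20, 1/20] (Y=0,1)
0.0248 dits

Conditional mutual information: I(X;Y|Z) = H(X|Z) + H(Y|Z) - H(X,Y|Z)

H(Z) = 0.2812
H(X,Z) = 0.4933 → H(X|Z) = 0.2121
H(Y,Z) = 0.4933 → H(Y|Z) = 0.2121
H(X,Y,Z) = 0.6806 → H(X,Y|Z) = 0.3994

I(X;Y|Z) = 0.2121 + 0.2121 - 0.3994 = 0.0248 dits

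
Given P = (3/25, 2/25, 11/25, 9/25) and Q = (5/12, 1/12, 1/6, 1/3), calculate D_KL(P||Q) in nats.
0.3022 nats

KL divergence: D_KL(P||Q) = Σ p(x) log(p(x)/q(x))

Computing term by term:
  x=0: 3/25 × log_e[(3/25)/(5/12)] = 3/25 × -1.2448 = -0.1494
  x=1: 2/25 × log_e[(2/25)/(1/12)] = 2/25 × -0.0408 = -0.0033
  x=2: 11/25 × log_e[(11/25)/(1/6)] = 11/25 × 0.9708 = 0.4271
  x=3: 9/25 × log_e[(9/25)/(1/3)] = 9/25 × 0.0770 = 0.0277

D_KL(P||Q) = 0.3022 nats

Note: KL divergence is always non-negative and equals 0 iff P = Q.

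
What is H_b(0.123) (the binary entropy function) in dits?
0.1619 dits

The binary entropy function is:
H(p) = -p log(p) - (1-p) log(1-p)

H(0.123) = -0.123 × log_10(0.123) - 0.877 × log_10(0.877)
H(0.123) = 0.1619 dits

Note: Binary entropy is maximized at p=0.5 (H=1 bit) and minimized at p=0 or p=1 (H=0).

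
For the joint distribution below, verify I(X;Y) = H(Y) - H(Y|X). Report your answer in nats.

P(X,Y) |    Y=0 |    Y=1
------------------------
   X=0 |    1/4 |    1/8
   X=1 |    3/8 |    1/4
I(X;Y) = 0.0022 nats

Mutual information has multiple equivalent forms:
- I(X;Y) = H(X) - H(X|Y)
- I(X;Y) = H(Y) - H(Y|X)
- I(X;Y) = H(X) + H(Y) - H(X,Y)

Computing all quantities:
H(X) = 0.6616, H(Y) = 0.6616, H(X,Y) = 1.3209
H(X|Y) = 0.6593, H(Y|X) = 0.6593

Verification:
H(X) - H(X|Y) = 0.6616 - 0.6593 = 0.0022
H(Y) - H(Y|X) = 0.6616 - 0.6593 = 0.0022
H(X) + H(Y) - H(X,Y) = 0.6616 + 0.6616 - 1.3209 = 0.0022

All forms give I(X;Y) = 0.0022 nats. ✓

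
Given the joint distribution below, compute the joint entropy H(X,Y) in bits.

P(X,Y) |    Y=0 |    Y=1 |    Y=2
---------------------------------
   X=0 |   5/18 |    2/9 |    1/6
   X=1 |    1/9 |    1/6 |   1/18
2.4411 bits

Joint entropy is H(X,Y) = -Σ_{x,y} p(x,y) log p(x,y).

Summing over all non-zero entries:
H(X,Y) = -[5/18·log_2(5/18) + 2/9·log_2(2/9) + 1/6·log_2(1/6) + 1/9·log_2(1/9) + 1/6·log_2(1/6) + 1/18·log_2(1/18)]
H(X,Y) = 2.4411 bits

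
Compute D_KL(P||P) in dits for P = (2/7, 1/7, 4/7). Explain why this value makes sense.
0.0000 dits

KL divergence satisfies the Gibbs inequality: D_KL(P||Q) ≥ 0 for all distributions P, Q.

D_KL(P||Q) = Σ p(x) log(p(x)/q(x))
Each term is p(x) × log_10(p(x)/p(x)) = p(x) × log_10(1) = 0, so the sum is 0.
D_KL(P||Q) = 0.0000 dits

When P = Q, the KL divergence is exactly 0, as there is no 'divergence' between identical distributions.

This non-negativity is a fundamental property: relative entropy cannot be negative because it measures how different Q is from P.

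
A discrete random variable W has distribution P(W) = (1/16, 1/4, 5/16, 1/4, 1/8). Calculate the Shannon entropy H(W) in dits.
0.6470 dits

Shannon entropy is H(X) = -Σ p(x) log p(x).

For P = (1/16, 1/4, 5/16, 1/4, 1/8):
H = -1/16 × log_10(1/16) -1/4 × log_10(1/4) -5/16 × log_10(5/16) -1/4 × log_10(1/4) -1/8 × log_10(1/8)
H = 0.6470 dits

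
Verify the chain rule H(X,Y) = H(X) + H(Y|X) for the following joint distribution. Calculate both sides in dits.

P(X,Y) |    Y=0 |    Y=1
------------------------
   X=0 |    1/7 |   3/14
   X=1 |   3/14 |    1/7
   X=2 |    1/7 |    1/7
H(X,Y) = 0.7696, H(X) = 0.4748, H(Y|X) = 0.2948 (all in dits)

Chain rule: H(X,Y) = H(X) + H(Y|X)

Left side — joint entropy directly:
H(X,Y) = -Σ p(x,y) log p(x,y) = 0.7696 dits

Right side — compute H(Y|X) from the conditional distributions:
P(X) = (5/14, 5/14, 2/7), so H(X) = 0.4748 dits
H(Y|X) = Σ_x P(X=x) · H(Y|X=x):
  P(Y|X=0) = (2/5, 3/5), H(Y|X=0) = 0.2923, weight P(X=0) = 5/14
  P(Y|X=1) = (3/5, 2/5), H(Y|X=1) = 0.2923, weight P(X=1) = 5/14
  P(Y|X=2) = (1/2, 1/2), H(Y|X=2) = 0.3010, weight P(X=2) = 2/7
H(Y|X) = 0.2948 dits

H(X) + H(Y|X) = 0.4748 + 0.2948 = 0.7696 dits

Both sides equal 0.7696 dits. ✓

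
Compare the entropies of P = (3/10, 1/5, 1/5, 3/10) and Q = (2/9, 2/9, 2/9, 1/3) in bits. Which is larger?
Q

Computing entropies in bits:
H(P) = 1.9710
H(Q) = 1.9749

Distribution Q has higher entropy.

Intuition: The distribution closer to uniform (more spread out) has higher entropy.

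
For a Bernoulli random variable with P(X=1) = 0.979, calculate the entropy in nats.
0.1019 nats

The binary entropy function is:
H(p) = -p log(p) - (1-p) log(1-p)

H(0.979) = -0.979 × log_e(0.979) - 0.021 × log_e(0.021)
H(0.979) = 0.1019 nats

Note: Binary entropy is maximized at p=0.5 (H=1 bit) and minimized at p=0 or p=1 (H=0).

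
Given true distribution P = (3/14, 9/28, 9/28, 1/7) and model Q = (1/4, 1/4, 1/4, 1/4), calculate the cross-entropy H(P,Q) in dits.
0.6021 dits

Cross-entropy: H(P,Q) = -Σ p(x) log q(x)

Alternatively: H(P,Q) = H(P) + D_KL(P||Q)
H(P) = 0.5810 dits
D_KL(P||Q) = 0.0211 dits

H(P,Q) = 0.5810 + 0.0211 = 0.6021 dits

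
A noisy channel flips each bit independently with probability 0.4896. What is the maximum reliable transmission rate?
0.0003 bits

For a binary symmetric channel (BSC) with error probability p:
Capacity C = 1 - H(p) bits per symbol

where H(p) = -p log₂(p) - (1-p) log₂(1-p) is the binary entropy function.

H(0.4896) = 0.9997 bits
C = 1 - 0.9997 = 0.0003 bits per symbol

This means we can reliably transmit up to 0.0003 bits of information per channel use.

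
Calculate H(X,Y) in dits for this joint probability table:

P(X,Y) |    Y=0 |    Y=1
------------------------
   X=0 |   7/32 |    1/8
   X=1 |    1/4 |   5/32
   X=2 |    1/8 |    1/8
0.7595 dits

Joint entropy is H(X,Y) = -Σ_{x,y} p(x,y) log p(x,y).

Summing over all non-zero entries:
H(X,Y) = -[7/32·log_10(7/32) + 1/8·log_10(1/8) + 1/4·log_10(1/4) + 5/32·log_10(5/32) + 1/8·log_10(1/8) + 1/8·log_10(1/8)]
H(X,Y) = 0.7595 dits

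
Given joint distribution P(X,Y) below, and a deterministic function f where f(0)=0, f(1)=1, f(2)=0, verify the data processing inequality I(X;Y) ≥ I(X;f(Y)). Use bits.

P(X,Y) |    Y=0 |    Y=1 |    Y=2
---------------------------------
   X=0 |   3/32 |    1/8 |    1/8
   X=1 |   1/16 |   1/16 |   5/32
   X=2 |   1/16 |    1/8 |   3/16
I(X;Y) = 0.0249, I(X;f(Y)) = 0.0117, inequality holds: 0.0249 ≥ 0.0117

Data Processing Inequality: For any Markov chain X → Y → Z, we have I(X;Y) ≥ I(X;Z).

Here Z = f(Y) is a deterministic function of Y, forming X → Y → Z.

Original I(X;Y) = 0.0249 bits

After applying f:
P(X,Z) where Z=f(Y):
- P(X,Z=0) = P(X,Y=0) + P(X,Y=2)
- P(X,Z=1) = P(X,Y=1)

I(X;Z) = I(X;f(Y)) = 0.0117 bits

Verification: 0.0249 ≥ 0.0117 ✓

Information cannot be created by processing; the function f can only lose information about X.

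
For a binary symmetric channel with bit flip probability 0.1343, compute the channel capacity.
0.4309 bits

For a binary symmetric channel (BSC) with error probability p:
Capacity C = 1 - H(p) bits per symbol

where H(p) = -p log₂(p) - (1-p) log₂(1-p) is the binary entropy function.

H(0.1343) = 0.5691 bits
C = 1 - 0.5691 = 0.4309 bits per symbol

This means we can reliably transmit up to 0.4309 bits of information per channel use.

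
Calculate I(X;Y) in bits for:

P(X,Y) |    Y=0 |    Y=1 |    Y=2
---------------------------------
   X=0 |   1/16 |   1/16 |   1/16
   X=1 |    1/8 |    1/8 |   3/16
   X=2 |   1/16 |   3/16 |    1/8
0.0359 bits

Mutual information: I(X;Y) = H(X) + H(Y) - H(X,Y)

Marginals:
P(X) = (3/16, 7/16, 3/8), H(X) = 1.5052 bits
P(Y) = (1/4, 3/8, 3/8), H(Y) = 1.5613 bits

Joint entropy: H(X,Y) = 3.0306 bits

I(X;Y) = 1.5052 + 1.5613 - 3.0306 = 0.0359 bits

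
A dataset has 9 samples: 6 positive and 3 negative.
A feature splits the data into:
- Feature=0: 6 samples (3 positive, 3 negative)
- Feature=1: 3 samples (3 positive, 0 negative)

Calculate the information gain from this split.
0.2516 bits

Information Gain = H(Y) - H(Y|Feature)

Before split:
P(positive) = 6/9 = 0.6667
H(Y) = 0.9183 bits

After split:
Feature=0: H = 1.0000 bits (weight = 6/9)
Feature=1: H = 0.0000 bits (weight = 3/9)
H(Y|Feature) = (6/9)×1.0000 + (3/9)×0.0000 = 0.6667 bits

Information Gain = 0.9183 - 0.6667 = 0.2516 bits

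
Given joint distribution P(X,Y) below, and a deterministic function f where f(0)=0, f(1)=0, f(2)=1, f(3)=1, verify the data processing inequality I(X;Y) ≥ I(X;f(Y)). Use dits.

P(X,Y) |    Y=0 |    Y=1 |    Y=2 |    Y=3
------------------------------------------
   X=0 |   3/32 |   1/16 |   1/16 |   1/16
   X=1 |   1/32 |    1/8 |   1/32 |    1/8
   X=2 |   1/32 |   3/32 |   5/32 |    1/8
I(X;Y) = 0.0368, I(X;f(Y)) = 0.0107, inequality holds: 0.0368 ≥ 0.0107

Data Processing Inequality: For any Markov chain X → Y → Z, we have I(X;Y) ≥ I(X;Z).

Here Z = f(Y) is a deterministic function of Y, forming X → Y → Z.

Original I(X;Y) = 0.0368 dits

After applying f:
P(X,Z) where Z=f(Y):
- P(X,Z=0) = P(X,Y=0) + P(X,Y=1)
- P(X,Z=1) = P(X,Y=2) + P(X,Y=3)

I(X;Z) = I(X;f(Y)) = 0.0107 dits

Verification: 0.0368 ≥ 0.0107 ✓

Information cannot be created by processing; the function f can only lose information about X.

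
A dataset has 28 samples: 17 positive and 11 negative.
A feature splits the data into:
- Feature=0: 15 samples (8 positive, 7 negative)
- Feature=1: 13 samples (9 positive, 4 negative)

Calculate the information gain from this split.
0.0192 bits

Information Gain = H(Y) - H(Y|Feature)

Before split:
P(positive) = 17/28 = 0.6071
H(Y) = 0.9666 bits

After split:
Feature=0: H = 0.9968 bits (weight = 15/28)
Feature=1: H = 0.8905 bits (weight = 13/28)
H(Y|Feature) = (15/28)×0.9968 + (13/28)×0.8905 = 0.9474 bits

Information Gain = 0.9666 - 0.9474 = 0.0192 bits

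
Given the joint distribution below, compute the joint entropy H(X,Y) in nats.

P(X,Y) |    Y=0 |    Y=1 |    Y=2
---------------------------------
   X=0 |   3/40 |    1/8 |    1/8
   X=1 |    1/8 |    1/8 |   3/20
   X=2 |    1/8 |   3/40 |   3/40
2.1670 nats

Joint entropy is H(X,Y) = -Σ_{x,y} p(x,y) log p(x,y).

Summing over all non-zero entries:
H(X,Y) = -[3/40·log_e(3/40) + 1/8·log_e(1/8) + 1/8·log_e(1/8) + 1/8·log_e(1/8) + 1/8·log_e(1/8) + 3/20·log_e(3/20) + 1/8·log_e(1/8) + 3/40·log_e(3/40) + 3/40·log_e(3/40)]
H(X,Y) = 2.1670 nats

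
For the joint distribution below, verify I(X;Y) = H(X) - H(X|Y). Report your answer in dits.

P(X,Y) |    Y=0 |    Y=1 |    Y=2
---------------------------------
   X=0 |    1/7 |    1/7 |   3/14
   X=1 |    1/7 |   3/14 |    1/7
I(X;Y) = 0.0062 dits

Mutual information has multiple equivalent forms:
- I(X;Y) = H(X) - H(X|Y)
- I(X;Y) = H(Y) - H(Y|X)
- I(X;Y) = H(X) + H(Y) - H(X,Y)

Computing all quantities:
H(X) = 0.3010, H(Y) = 0.4748, H(X,Y) = 0.7696
H(X|Y) = 0.2948, H(Y|X) = 0.4686

Verification:
H(X) - H(X|Y) = 0.3010 - 0.2948 = 0.0062
H(Y) - H(Y|X) = 0.4748 - 0.4686 = 0.0062
H(X) + H(Y) - H(X,Y) = 0.3010 + 0.4748 - 0.7696 = 0.0062

All forms give I(X;Y) = 0.0062 dits. ✓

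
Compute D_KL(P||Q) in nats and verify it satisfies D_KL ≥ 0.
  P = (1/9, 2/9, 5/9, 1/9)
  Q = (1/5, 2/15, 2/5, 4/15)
0.1334 nats

KL divergence satisfies the Gibbs inequality: D_KL(P||Q) ≥ 0 for all distributions P, Q.

D_KL(P||Q) = Σ p(x) log(p(x)/q(x))
Term by term:
  x=0: 1/9 × log_e[(1/9)/(1/5)] = -0.0653
  x=1: 2/9 × log_e[(2/9)/(2/15)] = 0.1135
  x=2: 5/9 × log_e[(5/9)/(2/5)] = 0.1825
  x=3: 1/9 × log_e[(1/9)/(4/15)] = -0.0973
D_KL(P||Q) = 0.1334 nats

D_KL(P||Q) = 0.1334 ≥ 0 ✓

This non-negativity is a fundamental property: relative entropy cannot be negative because it measures how different Q is from P.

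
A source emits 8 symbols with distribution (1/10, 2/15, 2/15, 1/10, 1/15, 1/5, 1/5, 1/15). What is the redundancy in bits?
0.1108 bits

Redundancy measures how far a source is from maximum entropy:
R = H_max - H(X)

Maximum entropy for 8 symbols: H_max = log_2(8) = 3.0000 bits
Actual entropy: H(X) = 2.8892 bits
Redundancy: R = 3.0000 - 2.8892 = 0.1108 bits

This redundancy represents potential for compression: the source could be compressed by 0.1108 bits per symbol.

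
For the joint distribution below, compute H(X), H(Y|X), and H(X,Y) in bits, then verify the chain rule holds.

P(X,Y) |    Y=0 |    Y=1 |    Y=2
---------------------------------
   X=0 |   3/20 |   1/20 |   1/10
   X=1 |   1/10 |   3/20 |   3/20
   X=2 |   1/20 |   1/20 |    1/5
H(X,Y) = 3.0087, H(X) = 1.5710, H(Y|X) = 1.4377 (all in bits)

Chain rule: H(X,Y) = H(X) + H(Y|X)

Left side — joint entropy directly:
H(X,Y) = -Σ p(x,y) log p(x,y) = 3.0087 bits

Right side — compute H(Y|X) from the conditional distributions:
P(X) = (3/10, 2/5, 3/10), so H(X) = 1.5710 bits
H(Y|X) = Σ_x P(X=x) · H(Y|X=x):
  P(Y|X=0) = (1/2, 1/6, 1/3), H(Y|X=0) = 1.4591, weight P(X=0) = 3/10
  P(Y|X=1) = (1/4, 3/8, 3/8), H(Y|X=1) = 1.5613, weight P(X=1) = 2/5
  P(Y|X=2) = (1/6, 1/6, 2/3), H(Y|X=2) = 1.2516, weight P(X=2) = 3/10
H(Y|X) = 1.4377 bits

H(X) + H(Y|X) = 1.5710 + 1.4377 = 3.0087 bits

Both sides equal 3.0087 bits. ✓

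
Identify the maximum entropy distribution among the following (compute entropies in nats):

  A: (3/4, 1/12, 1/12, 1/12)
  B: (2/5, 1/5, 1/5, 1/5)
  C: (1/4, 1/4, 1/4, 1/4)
C

For a discrete distribution over n outcomes, entropy is maximized by the uniform distribution.

Computing entropies:
H(A) = 0.8370 nats
H(B) = 1.3322 nats
H(C) = 1.3863 nats

The uniform distribution (where all probabilities equal 1/4) achieves the maximum entropy of log_e(4) = 1.3863 nats.

Distribution C has the highest entropy.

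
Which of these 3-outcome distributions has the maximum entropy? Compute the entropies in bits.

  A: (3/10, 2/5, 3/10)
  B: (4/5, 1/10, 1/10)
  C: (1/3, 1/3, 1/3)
C

For a discrete distribution over n outcomes, entropy is maximized by the uniform distribution.

Computing entropies:
H(A) = 1.5710 bits
H(B) = 0.9219 bits
H(C) = 1.5850 bits

The uniform distribution (where all probabilities equal 1/3) achieves the maximum entropy of log_2(3) = 1.5850 bits.

Distribution C has the highest entropy.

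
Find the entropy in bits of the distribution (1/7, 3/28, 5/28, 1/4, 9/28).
2.2165 bits

Shannon entropy is H(X) = -Σ p(x) log p(x).

For P = (1/7, 3/28, 5/28, 1/4, 9/28):
H = -1/7 × log_2(1/7) -3/28 × log_2(3/28) -5/28 × log_2(5/28) -1/4 × log_2(1/4) -9/28 × log_2(9/28)
H = 2.2165 bits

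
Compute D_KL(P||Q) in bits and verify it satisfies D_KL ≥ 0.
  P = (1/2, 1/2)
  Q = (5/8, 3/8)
0.0466 bits

KL divergence satisfies the Gibbs inequality: D_KL(P||Q) ≥ 0 for all distributions P, Q.

D_KL(P||Q) = Σ p(x) log(p(x)/q(x))
Term by term:
  x=0: 1/2 × log_2[(1/2)/(5/8)] = -0.1610
  x=1: 1/2 × log_2[(1/2)/(3/8)] = 0.2075
D_KL(P||Q) = 0.0466 bits

D_KL(P||Q) = 0.0466 ≥ 0 ✓

This non-negativity is a fundamental property: relative entropy cannot be negative because it measures how different Q is from P.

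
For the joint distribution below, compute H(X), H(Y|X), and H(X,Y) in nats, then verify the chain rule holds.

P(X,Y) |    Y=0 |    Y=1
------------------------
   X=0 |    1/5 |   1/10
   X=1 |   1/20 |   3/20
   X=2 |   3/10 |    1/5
H(X,Y) = 1.6696, H(X) = 1.0297, H(Y|X) = 0.6399 (all in nats)

Chain rule: H(X,Y) = H(X) + H(Y|X)

Left side — joint entropy directly:
H(X,Y) = -Σ p(x,y) log p(x,y) = 1.6696 nats

Right side — compute H(Y|X) from the conditional distributions:
P(X) = (3/10, 1/5, 1/2), so H(X) = 1.0297 nats
H(Y|X) = Σ_x P(X=x) · H(Y|X=x):
  P(Y|X=0) = (2/3, 1/3), H(Y|X=0) = 0.6365, weight P(X=0) = 3/10
  P(Y|X=1) = (1/4, 3/4), H(Y|X=1) = 0.5623, weight P(X=1) = 1/5
  P(Y|X=2) = (3/5, 2/5), H(Y|X=2) = 0.6730, weight P(X=2) = 1/2
H(Y|X) = 0.6399 nats

H(X) + H(Y|X) = 1.0297 + 0.6399 = 1.6696 nats

Both sides equal 1.6696 nats. ✓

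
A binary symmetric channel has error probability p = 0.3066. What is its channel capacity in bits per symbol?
0.1108 bits

For a binary symmetric channel (BSC) with error probability p:
Capacity C = 1 - H(p) bits per symbol

where H(p) = -p log₂(p) - (1-p) log₂(1-p) is the binary entropy function.

H(0.3066) = 0.8892 bits
C = 1 - 0.8892 = 0.1108 bits per symbol

This means we can reliably transmit up to 0.1108 bits of information per channel use.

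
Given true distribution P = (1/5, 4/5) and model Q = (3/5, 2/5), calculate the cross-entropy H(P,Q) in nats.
0.8352 nats

Cross-entropy: H(P,Q) = -Σ p(x) log q(x)

Alternatively: H(P,Q) = H(P) + D_KL(P||Q)
H(P) = 0.5004 nats
D_KL(P||Q) = 0.3348 nats

H(P,Q) = 0.5004 + 0.3348 = 0.8352 nats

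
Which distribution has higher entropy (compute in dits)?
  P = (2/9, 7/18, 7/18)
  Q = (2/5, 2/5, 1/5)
P

Computing entropies in dits:
H(P) = 0.4642
H(Q) = 0.4581

Distribution P has higher entropy.

Intuition: The distribution closer to uniform (more spread out) has higher entropy.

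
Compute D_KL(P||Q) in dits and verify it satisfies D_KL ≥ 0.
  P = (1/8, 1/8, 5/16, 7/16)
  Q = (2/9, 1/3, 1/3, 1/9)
0.1672 dits

KL divergence satisfies the Gibbs inequality: D_KL(P||Q) ≥ 0 for all distributions P, Q.

D_KL(P||Q) = Σ p(x) log(p(x)/q(x))
Term by term:
  x=0: 1/8 × log_10[(1/8)/(2/9)] = -0.0312
  x=1: 1/8 × log_10[(1/8)/(1/3)] = -0.0532
  x=2: 5/16 × log_10[(5/16)/(1/3)] = -0.0088
  x=3: 7/16 × log_10[(7/16)/(1/9)] = 0.2604
D_KL(P||Q) = 0.1672 dits

D_KL(P||Q) = 0.1672 ≥ 0 ✓

This non-negativity is a fundamental property: relative entropy cannot be negative because it measures how different Q is from P.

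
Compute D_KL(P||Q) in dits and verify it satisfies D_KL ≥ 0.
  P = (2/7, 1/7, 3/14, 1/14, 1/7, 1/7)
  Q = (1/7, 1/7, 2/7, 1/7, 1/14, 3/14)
0.0556 dits

KL divergence satisfies the Gibbs inequality: D_KL(P||Q) ≥ 0 for all distributions P, Q.

D_KL(P||Q) = Σ p(x) log(p(x)/q(x))
Term by term:
  x=0: 2/7 × log_10[(2/7)/(1/7)] = 0.0860
  x=1: 1/7 × log_10[(1/7)/(1/7)] = 0.0000
  x=2: 3/14 × log_10[(3/14)/(2/7)] = -0.0268
  x=3: 1/14 × log_10[(1/14)/(1/7)] = -0.0215
  x=4: 1/7 × log_10[(1/7)/(1/14)] = 0.0430
  x=5: 1/7 × log_10[(1/7)/(3/14)] = -0.0252
D_KL(P||Q) = 0.0556 dits

D_KL(P||Q) = 0.0556 ≥ 0 ✓

This non-negativity is a fundamental property: relative entropy cannot be negative because it measures how different Q is from P.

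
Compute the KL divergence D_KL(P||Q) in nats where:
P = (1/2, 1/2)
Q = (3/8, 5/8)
0.0323 nats

KL divergence: D_KL(P||Q) = Σ p(x) log(p(x)/q(x))

Computing term by term:
  x=0: 1/2 × log_e[(1/2)/(3/8)] = 1/2 × 0.2877 = 0.1438
  x=1: 1/2 × log_e[(1/2)/(5/8)] = 1/2 × -0.2231 = -0.1116

D_KL(P||Q) = 0.0323 nats

Note: KL divergence is always non-negative and equals 0 iff P = Q.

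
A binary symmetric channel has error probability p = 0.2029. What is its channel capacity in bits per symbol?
0.2723 bits

For a binary symmetric channel (BSC) with error probability p:
Capacity C = 1 - H(p) bits per symbol

where H(p) = -p log₂(p) - (1-p) log₂(1-p) is the binary entropy function.

H(0.2029) = 0.7277 bits
C = 1 - 0.7277 = 0.2723 bits per symbol

This means we can reliably transmit up to 0.2723 bits of information per channel use.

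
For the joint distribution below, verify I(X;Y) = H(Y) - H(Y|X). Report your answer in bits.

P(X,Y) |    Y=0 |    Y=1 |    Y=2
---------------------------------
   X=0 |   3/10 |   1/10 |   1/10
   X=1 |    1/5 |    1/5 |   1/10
I(X;Y) = 0.0390 bits

Mutual information has multiple equivalent forms:
- I(X;Y) = H(X) - H(X|Y)
- I(X;Y) = H(Y) - H(Y|X)
- I(X;Y) = H(X) + H(Y) - H(X,Y)

Computing all quantities:
H(X) = 1.0000, H(Y) = 1.4855, H(X,Y) = 2.4464
H(X|Y) = 0.9610, H(Y|X) = 1.4464

Verification:
H(X) - H(X|Y) = 1.0000 - 0.9610 = 0.0390
H(Y) - H(Y|X) = 1.4855 - 1.4464 = 0.0390
H(X) + H(Y) - H(X,Y) = 1.0000 + 1.4855 - 2.4464 = 0.0390

All forms give I(X;Y) = 0.0390 bits. ✓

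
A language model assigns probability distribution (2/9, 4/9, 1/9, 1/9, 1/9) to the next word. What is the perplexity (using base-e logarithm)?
4.1664

Perplexity is e^H (or exp(H) for natural log).

First, H = -Σ p log p = 1.4271 nats
Perplexity = e^1.4271 = 4.1664

Interpretation: The model's uncertainty is equivalent to choosing uniformly among 4.2 options.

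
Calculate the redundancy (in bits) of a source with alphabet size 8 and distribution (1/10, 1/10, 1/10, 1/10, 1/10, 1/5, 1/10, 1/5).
0.0781 bits

Redundancy measures how far a source is from maximum entropy:
R = H_max - H(X)

Maximum entropy for 8 symbols: H_max = log_2(8) = 3.0000 bits
Actual entropy: H(X) = 2.9219 bits
Redundancy: R = 3.0000 - 2.9219 = 0.0781 bits

This redundancy represents potential for compression: the source could be compressed by 0.0781 bits per symbol.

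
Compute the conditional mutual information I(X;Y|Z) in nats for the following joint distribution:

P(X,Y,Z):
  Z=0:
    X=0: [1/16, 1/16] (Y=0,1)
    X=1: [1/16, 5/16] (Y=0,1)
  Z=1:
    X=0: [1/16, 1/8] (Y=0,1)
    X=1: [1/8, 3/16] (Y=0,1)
0.0267 nats

Conditional mutual information: I(X;Y|Z) = H(X|Z) + H(Y|Z) - H(X,Y|Z)

H(Z) = 0.6931
H(X,Z) = 1.3051 → H(X|Z) = 0.6119
H(Y,Z) = 1.3051 → H(Y|Z) = 0.6119
H(X,Y,Z) = 1.8904 → H(X,Y|Z) = 1.1972

I(X;Y|Z) = 0.6119 + 0.6119 - 1.1972 = 0.0267 nats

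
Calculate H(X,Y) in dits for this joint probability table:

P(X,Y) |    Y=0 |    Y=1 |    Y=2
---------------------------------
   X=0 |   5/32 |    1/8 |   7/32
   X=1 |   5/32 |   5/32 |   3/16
0.7715 dits

Joint entropy is H(X,Y) = -Σ_{x,y} p(x,y) log p(x,y).

Summing over all non-zero entries:
H(X,Y) = -[5/32·log_10(5/32) + 1/8·log_10(1/8) + 7/32·log_10(7/32) + 5/32·log_10(5/32) + 5/32·log_10(5/32) + 3/16·log_10(3/16)]
H(X,Y) = 0.7715 dits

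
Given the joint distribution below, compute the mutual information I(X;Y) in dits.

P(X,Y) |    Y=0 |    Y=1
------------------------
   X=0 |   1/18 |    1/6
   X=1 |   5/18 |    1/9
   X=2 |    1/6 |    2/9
0.0304 dits

Mutual information: I(X;Y) = H(X) + H(Y) - H(X,Y)

Marginals:
P(X) = (2/9, 7/18, 7/18), H(X) = 0.4642 dits
P(Y) = (1/2, 1/2), H(Y) = 0.3010 dits

Joint entropy: H(X,Y) = 0.7348 dits

I(X;Y) = 0.4642 + 0.3010 - 0.7348 = 0.0304 dits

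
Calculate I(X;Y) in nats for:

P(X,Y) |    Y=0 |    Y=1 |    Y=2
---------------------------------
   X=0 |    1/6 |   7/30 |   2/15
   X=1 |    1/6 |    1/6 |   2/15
0.0034 nats

Mutual information: I(X;Y) = H(X) + H(Y) - H(X,Y)

Marginals:
P(X) = (8/15, 7/15), H(X) = 0.6909 nats
P(Y) = (1/3, 2/5, 4/15), H(Y) = 1.0852 nats

Joint entropy: H(X,Y) = 1.7728 nats

I(X;Y) = 0.6909 + 1.0852 - 1.7728 = 0.0034 nats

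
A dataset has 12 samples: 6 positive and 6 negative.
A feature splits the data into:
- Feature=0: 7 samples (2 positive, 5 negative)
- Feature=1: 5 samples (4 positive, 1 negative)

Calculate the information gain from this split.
0.1957 bits

Information Gain = H(Y) - H(Y|Feature)

Before split:
P(positive) = 6/12 = 0.5000
H(Y) = 1.0000 bits

After split:
Feature=0: H = 0.8631 bits (weight = 7/12)
Feature=1: H = 0.7219 bits (weight = 5/12)
H(Y|Feature) = (7/12)×0.8631 + (5/12)×0.7219 = 0.8043 bits

Information Gain = 1.0000 - 0.8043 = 0.1957 bits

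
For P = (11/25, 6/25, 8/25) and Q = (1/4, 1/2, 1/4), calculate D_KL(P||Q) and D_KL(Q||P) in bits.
D_KL(P||Q) = 0.2187, D_KL(Q||P) = 0.2365

KL divergence is not symmetric: D_KL(P||Q) ≠ D_KL(Q||P) in general.

D_KL(P||Q) = 0.2187 bits
D_KL(Q||P) = 0.2365 bits

No, they are not equal!

This asymmetry is why KL divergence is not a true distance metric.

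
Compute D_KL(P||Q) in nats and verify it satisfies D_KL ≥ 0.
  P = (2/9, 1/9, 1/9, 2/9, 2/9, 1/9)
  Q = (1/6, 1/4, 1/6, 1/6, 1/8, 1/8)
0.1075 nats

KL divergence satisfies the Gibbs inequality: D_KL(P||Q) ≥ 0 for all distributions P, Q.

D_KL(P||Q) = Σ p(x) log(p(x)/q(x))
Term by term:
  x=0: 2/9 × log_e[(2/9)/(1/6)] = 0.0639
  x=1: 1/9 × log_e[(1/9)/(1/4)] = -0.0901
  x=2: 1/9 × log_e[(1/9)/(1/6)] = -0.0451
  x=3: 2/9 × log_e[(2/9)/(1/6)] = 0.0639
  x=4: 2/9 × log_e[(2/9)/(1/8)] = 0.1279
  x=5: 1/9 × log_e[(1/9)/(1/8)] = -0.0131
D_KL(P||Q) = 0.1075 nats

D_KL(P||Q) = 0.1075 ≥ 0 ✓

This non-negativity is a fundamental property: relative entropy cannot be negative because it measures how different Q is from P.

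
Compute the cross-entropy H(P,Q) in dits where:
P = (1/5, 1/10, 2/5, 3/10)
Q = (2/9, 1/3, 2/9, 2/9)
0.6356 dits

Cross-entropy: H(P,Q) = -Σ p(x) log q(x)

Alternatively: H(P,Q) = H(P) + D_KL(P||Q)
H(P) = 0.5558 dits
D_KL(P||Q) = 0.0798 dits

H(P,Q) = 0.5558 + 0.0798 = 0.6356 dits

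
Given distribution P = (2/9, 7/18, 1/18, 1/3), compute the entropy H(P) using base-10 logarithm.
0.5334 dits

Shannon entropy is H(X) = -Σ p(x) log p(x).

For P = (2/9, 7/18, 1/18, 1/3):
H = -2/9 × log_10(2/9) -7/18 × log_10(7/18) -1/18 × log_10(1/18) -1/3 × log_10(1/3)
H = 0.5334 dits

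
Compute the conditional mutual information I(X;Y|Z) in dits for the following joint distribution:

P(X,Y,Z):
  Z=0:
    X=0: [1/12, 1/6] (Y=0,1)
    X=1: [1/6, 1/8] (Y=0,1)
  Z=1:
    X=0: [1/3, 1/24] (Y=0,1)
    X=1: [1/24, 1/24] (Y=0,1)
0.0192 dits

Conditional mutual information: I(X;Y|Z) = H(X|Z) + H(Y|Z) - H(X,Y|Z)

H(Z) = 0.2995
H(X,Z) = 0.5563 → H(X|Z) = 0.2567
H(Y,Z) = 0.5563 → H(Y|Z) = 0.2567
H(X,Y,Z) = 0.7938 → H(X,Y|Z) = 0.4942

I(X;Y|Z) = 0.2567 + 0.2567 - 0.4942 = 0.0192 dits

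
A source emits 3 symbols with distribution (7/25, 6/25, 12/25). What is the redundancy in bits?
0.0683 bits

Redundancy measures how far a source is from maximum entropy:
R = H_max - H(X)

Maximum entropy for 3 symbols: H_max = log_2(3) = 1.5850 bits
Actual entropy: H(X) = 1.5166 bits
Redundancy: R = 1.5850 - 1.5166 = 0.0683 bits

This redundancy represents potential for compression: the source could be compressed by 0.0683 bits per symbol.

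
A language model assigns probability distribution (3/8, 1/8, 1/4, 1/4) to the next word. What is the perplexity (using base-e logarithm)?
3.7467

Perplexity is e^H (or exp(H) for natural log).

First, H = -Σ p log p = 1.3209 nats
Perplexity = e^1.3209 = 3.7467

Interpretation: The model's uncertainty is equivalent to choosing uniformly among 3.7 options.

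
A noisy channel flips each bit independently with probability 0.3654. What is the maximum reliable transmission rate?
0.0529 bits

For a binary symmetric channel (BSC) with error probability p:
Capacity C = 1 - H(p) bits per symbol

where H(p) = -p log₂(p) - (1-p) log₂(1-p) is the binary entropy function.

H(0.3654) = 0.9471 bits
C = 1 - 0.9471 = 0.0529 bits per symbol

This means we can reliably transmit up to 0.0529 bits of information per channel use.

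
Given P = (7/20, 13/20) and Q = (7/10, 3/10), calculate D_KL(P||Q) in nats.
0.2600 nats

KL divergence: D_KL(P||Q) = Σ p(x) log(p(x)/q(x))

Computing term by term:
  x=0: 7/20 × log_e[(7/20)/(7/10)] = 7/20 × -0.6931 = -0.2426
  x=1: 13/20 × log_e[(13/20)/(3/10)] = 13/20 × 0.7732 = 0.5026

D_KL(P||Q) = 0.2600 nats

Note: KL divergence is always non-negative and equals 0 iff P = Q.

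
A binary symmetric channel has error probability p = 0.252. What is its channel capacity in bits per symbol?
0.1856 bits

For a binary symmetric channel (BSC) with error probability p:
Capacity C = 1 - H(p) bits per symbol

where H(p) = -p log₂(p) - (1-p) log₂(1-p) is the binary entropy function.

H(0.252) = 0.8144 bits
C = 1 - 0.8144 = 0.1856 bits per symbol

This means we can reliably transmit up to 0.1856 bits of information per channel use.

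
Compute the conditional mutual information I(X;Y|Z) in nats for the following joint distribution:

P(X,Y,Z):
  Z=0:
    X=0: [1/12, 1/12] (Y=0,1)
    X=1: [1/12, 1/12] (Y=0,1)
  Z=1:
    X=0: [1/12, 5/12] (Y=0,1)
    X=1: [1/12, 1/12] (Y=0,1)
0.0341 nats

Conditional mutual information: I(X;Y|Z) = H(X|Z) + H(Y|Z) - H(X,Y|Z)

H(Z) = 0.6365
H(X,Z) = 1.2425 → H(X|Z) = 0.6059
H(Y,Z) = 1.2425 → H(Y|Z) = 0.6059
H(X,Y,Z) = 1.8143 → H(X,Y|Z) = 1.1778

I(X;Y|Z) = 0.6059 + 0.6059 - 1.1778 = 0.0341 nats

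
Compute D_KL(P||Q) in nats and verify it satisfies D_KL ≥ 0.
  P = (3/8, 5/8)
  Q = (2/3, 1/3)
0.1771 nats

KL divergence satisfies the Gibbs inequality: D_KL(P||Q) ≥ 0 for all distributions P, Q.

D_KL(P||Q) = Σ p(x) log(p(x)/q(x))
Term by term:
  x=0: 3/8 × log_e[(3/8)/(2/3)] = -0.2158
  x=1: 5/8 × log_e[(5/8)/(1/3)] = 0.3929
D_KL(P||Q) = 0.1771 nats

D_KL(P||Q) = 0.1771 ≥ 0 ✓

This non-negativity is a fundamental property: relative entropy cannot be negative because it measures how different Q is from P.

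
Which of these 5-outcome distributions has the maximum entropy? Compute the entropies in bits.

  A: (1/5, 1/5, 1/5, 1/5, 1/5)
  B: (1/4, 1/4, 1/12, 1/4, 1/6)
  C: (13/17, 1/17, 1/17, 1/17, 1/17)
A

For a discrete distribution over n outcomes, entropy is maximized by the uniform distribution.

Computing entropies:
H(A) = 2.3219 bits
H(B) = 2.2296 bits
H(C) = 1.2577 bits

The uniform distribution (where all probabilities equal 1/5) achieves the maximum entropy of log_2(5) = 2.3219 bits.

Distribution A has the highest entropy.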